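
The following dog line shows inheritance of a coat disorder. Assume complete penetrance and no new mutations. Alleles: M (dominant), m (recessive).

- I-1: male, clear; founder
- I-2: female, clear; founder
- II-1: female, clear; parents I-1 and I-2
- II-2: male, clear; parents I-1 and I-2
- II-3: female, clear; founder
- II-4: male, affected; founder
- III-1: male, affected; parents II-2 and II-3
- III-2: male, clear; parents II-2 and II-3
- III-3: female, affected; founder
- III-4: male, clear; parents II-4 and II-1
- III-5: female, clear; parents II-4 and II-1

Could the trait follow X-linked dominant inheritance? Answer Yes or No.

No

Under X-linked dominant, III-1 (affected, male) cannot arise from II-2 (clear) × II-3 (clear).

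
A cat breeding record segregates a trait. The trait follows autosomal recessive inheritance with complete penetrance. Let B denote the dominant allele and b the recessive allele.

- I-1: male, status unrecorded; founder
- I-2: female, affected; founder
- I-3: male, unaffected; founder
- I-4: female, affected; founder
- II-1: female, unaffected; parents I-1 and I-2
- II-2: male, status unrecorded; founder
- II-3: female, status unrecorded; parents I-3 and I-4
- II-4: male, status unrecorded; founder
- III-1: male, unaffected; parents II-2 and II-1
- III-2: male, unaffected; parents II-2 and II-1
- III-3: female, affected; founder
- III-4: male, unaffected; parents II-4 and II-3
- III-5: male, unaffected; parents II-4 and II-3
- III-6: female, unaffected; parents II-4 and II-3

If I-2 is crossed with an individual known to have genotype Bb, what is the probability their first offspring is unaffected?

1/2

I-2 is affected, so I-2 is bb.
The cross gives 1/2 Bb : 1/2 bb, so P(offspring is unaffected) = 1/2.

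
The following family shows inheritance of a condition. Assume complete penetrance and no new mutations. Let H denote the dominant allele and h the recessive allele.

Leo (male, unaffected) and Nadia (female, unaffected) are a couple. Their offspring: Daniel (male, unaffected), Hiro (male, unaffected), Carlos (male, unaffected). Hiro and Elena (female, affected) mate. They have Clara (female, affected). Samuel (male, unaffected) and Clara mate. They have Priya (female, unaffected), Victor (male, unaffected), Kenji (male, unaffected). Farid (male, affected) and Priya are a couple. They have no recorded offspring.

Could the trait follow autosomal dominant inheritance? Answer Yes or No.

A consistent assignment under autosomal dominant exists: Leo hh, Nadia hh, Daniel hh, Hiro hh, Carlos hh, Elena HH, Clara Hh, Samuel hh, Priya hh, Victor hh, Kenji hh, Farid HH.
In this assignment every recorded phenotype matches its genotype and every non-founder's genotype is obtainable from its parents' genotypes, so the pedigree is consistent.

Yes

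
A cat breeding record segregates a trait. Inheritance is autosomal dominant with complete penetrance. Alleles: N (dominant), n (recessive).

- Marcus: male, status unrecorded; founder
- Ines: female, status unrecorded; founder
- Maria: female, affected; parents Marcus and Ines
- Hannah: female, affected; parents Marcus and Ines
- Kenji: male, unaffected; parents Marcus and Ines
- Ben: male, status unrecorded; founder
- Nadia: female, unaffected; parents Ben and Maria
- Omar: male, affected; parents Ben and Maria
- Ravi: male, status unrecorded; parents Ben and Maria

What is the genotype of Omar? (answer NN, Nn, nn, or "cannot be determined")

cannot be determined

Omar's phenotype allows NN or Nn, and no parent or child forces a single allele at both positions; consistent genotype assignments exist with Omar as NN or Nn.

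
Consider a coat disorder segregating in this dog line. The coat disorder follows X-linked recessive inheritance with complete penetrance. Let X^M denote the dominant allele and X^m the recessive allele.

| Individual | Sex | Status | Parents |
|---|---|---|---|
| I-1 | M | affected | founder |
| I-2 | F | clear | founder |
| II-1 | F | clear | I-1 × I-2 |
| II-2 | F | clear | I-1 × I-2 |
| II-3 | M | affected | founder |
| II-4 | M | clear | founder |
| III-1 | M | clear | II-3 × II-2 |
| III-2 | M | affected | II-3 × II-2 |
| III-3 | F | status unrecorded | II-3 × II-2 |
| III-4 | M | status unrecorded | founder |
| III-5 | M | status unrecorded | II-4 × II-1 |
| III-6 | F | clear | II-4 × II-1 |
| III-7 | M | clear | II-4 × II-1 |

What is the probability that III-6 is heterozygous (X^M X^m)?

1/2

II-4 is clear, so II-4 is X^M Y.
II-1 is clear so carries M and received m from I-1 (X^m Y), so II-1 is X^M X^m.
Their cross gives offspring ratios 1/2 X^M X^M : 1/2 X^M X^m. Conditioning on III-6 being clear, P(X^M X^m) = 1/2 / 1 = 1/2.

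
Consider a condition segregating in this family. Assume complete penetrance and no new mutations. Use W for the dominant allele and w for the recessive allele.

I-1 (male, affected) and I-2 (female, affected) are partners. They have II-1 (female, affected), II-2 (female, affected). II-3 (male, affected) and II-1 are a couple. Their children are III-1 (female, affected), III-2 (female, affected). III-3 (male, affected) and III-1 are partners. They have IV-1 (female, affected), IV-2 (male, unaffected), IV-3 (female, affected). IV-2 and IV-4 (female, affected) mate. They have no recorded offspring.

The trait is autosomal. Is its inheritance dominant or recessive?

dominant

III-3 and III-1 are both affected yet have an unaffected child IV-2. Under a recessive model two affected parents are homozygous and every child would be affected, so the trait cannot be recessive.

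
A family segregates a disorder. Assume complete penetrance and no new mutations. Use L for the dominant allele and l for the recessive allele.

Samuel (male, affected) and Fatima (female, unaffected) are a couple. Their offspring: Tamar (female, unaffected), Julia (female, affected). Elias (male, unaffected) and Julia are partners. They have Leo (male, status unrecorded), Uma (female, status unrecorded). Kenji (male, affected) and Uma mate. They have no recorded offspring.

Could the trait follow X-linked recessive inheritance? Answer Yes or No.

Yes

A consistent assignment under X-linked recessive exists: Samuel X^l Y, Fatima X^L X^l, Tamar X^L X^l, Julia X^l X^l, Elias X^L Y, Leo X^l Y, Uma X^L X^l, Kenji X^l Y.
In this assignment every recorded phenotype matches its genotype and every non-founder's genotype is obtainable from its parents' genotypes, so the pedigree is consistent.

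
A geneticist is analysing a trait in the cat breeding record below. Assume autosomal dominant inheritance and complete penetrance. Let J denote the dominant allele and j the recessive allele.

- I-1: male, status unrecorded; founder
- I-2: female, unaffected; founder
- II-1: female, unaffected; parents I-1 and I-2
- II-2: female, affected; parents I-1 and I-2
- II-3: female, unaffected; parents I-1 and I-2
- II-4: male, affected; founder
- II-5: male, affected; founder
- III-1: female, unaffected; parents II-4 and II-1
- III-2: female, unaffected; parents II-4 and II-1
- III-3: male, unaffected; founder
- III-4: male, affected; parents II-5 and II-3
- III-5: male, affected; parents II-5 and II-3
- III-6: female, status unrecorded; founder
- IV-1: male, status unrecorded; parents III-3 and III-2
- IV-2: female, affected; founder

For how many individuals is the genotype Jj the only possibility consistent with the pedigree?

Obligate heterozygotes: I-1 passed J to II-2 (Jj, whose j came from I-2) and passed j to II-1 (jj), so I-1 is Jj; II-2 is affected so carries J and received j from I-2 (jj), so II-2 is Jj; II-4 is affected so carries J and passed j to III-1 (jj), so II-4 is Jj; III-4 is affected so carries J and received j from II-3 (jj), so III-4 is Jj; III-5 is affected so carries J and received j from II-3 (jj), so III-5 is Jj.
Every other individual is either homozygous by phenotype or has at least one consistent homozygous assignment, so the count is 5.

5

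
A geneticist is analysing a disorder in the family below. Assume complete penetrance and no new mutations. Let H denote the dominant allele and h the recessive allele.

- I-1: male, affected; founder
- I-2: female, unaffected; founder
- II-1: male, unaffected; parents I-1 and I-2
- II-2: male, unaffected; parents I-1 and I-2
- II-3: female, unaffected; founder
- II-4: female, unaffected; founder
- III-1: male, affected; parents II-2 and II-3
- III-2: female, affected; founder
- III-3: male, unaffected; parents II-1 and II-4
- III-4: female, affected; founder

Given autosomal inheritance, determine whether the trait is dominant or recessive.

recessive

II-2 and II-3 are both unaffected yet have an affected child III-1. Under dominance, an affected child requires at least one affected parent, so the trait cannot be dominant.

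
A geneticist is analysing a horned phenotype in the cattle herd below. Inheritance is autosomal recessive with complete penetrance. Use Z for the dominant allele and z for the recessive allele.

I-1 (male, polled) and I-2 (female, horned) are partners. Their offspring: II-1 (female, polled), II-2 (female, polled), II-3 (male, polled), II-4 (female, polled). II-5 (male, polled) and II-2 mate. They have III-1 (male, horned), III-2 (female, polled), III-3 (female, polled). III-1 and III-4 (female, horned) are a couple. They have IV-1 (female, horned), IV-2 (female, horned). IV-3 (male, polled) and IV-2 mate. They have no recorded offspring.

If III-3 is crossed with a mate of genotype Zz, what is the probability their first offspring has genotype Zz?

1/2

II-5 is polled so carries Z and passed z to III-1 (zz), so II-5 is Zz.
II-2 is polled so carries Z and received z from I-2 (zz), so II-2 is Zz.
III-3 is a polled offspring of II-5 (Zz) × II-2 (Zz), whose cross gives 1/4 ZZ : 1/2 Zz : 1/4 zz; conditioning on being polled, III-3 is ZZ with probability 1/3, Zz with probability 2/3.
Summing over parental genotype combinations, P(offspring has genotype Zz) = 1/3·1/2 + 2/3·1/2 = 1/2.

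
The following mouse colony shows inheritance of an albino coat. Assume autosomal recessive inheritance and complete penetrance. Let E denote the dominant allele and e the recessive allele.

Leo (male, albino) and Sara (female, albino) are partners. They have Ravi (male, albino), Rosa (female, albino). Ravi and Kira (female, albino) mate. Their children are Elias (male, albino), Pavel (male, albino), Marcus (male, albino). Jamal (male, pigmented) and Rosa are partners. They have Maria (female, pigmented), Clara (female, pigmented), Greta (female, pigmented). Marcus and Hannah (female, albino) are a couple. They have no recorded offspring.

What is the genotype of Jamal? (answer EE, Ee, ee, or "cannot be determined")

cannot be determined

Jamal's phenotype allows EE or Ee, and no parent or child forces a single allele at both positions; consistent genotype assignments exist with Jamal as EE or Ee.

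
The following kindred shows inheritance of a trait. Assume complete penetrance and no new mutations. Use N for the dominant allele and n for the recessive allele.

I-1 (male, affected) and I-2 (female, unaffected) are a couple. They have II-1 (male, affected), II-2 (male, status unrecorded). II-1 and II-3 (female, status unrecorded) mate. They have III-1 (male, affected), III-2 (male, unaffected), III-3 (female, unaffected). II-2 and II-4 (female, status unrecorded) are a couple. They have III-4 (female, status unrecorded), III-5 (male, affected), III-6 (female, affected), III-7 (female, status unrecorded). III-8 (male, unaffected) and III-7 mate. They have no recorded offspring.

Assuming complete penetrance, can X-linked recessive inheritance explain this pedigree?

A consistent assignment under X-linked recessive exists: I-1 X^n Y, I-2 X^N X^n, II-1 X^n Y, II-2 X^n Y, II-3 X^N X^n, II-4 X^N X^n, III-1 X^n Y, III-2 X^N Y, III-3 X^N X^n, III-4 X^N X^n, III-5 X^n Y, III-6 X^n X^n, III-7 X^N X^n, III-8 X^N Y.
In this assignment every recorded phenotype matches its genotype and every non-founder's genotype is obtainable from its parents' genotypes, so the pedigree is consistent.

Yes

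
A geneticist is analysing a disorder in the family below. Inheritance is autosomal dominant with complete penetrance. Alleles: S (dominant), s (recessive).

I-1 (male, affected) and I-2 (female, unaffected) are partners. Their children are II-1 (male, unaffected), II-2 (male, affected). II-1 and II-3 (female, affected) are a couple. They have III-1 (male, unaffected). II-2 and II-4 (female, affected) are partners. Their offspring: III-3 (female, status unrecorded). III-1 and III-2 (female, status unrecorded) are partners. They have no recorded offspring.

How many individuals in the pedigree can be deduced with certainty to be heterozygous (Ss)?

Obligate heterozygotes: I-1 is affected so carries S and passed s to II-1 (ss), so I-1 is Ss; II-2 is affected so carries S and received s from I-2 (ss), so II-2 is Ss; II-3 is affected so carries S and passed s to III-1 (ss), so II-3 is Ss.
Every other individual is either homozygous by phenotype or has at least one consistent homozygous assignment, so the count is 3.

3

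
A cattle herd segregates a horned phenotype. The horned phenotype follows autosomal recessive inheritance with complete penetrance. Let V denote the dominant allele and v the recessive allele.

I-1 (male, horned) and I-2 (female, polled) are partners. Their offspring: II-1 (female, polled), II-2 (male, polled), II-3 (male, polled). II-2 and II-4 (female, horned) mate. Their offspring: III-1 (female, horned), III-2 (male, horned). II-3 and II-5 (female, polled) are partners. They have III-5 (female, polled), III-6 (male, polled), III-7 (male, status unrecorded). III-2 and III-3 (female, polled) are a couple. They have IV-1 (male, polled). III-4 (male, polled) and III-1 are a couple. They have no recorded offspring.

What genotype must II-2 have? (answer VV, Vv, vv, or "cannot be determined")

From phenotype alone, II-2 is VV or Vv.
II-2 is polled so carries V and received v from I-1 (vv), so II-2 is Vv.

Vv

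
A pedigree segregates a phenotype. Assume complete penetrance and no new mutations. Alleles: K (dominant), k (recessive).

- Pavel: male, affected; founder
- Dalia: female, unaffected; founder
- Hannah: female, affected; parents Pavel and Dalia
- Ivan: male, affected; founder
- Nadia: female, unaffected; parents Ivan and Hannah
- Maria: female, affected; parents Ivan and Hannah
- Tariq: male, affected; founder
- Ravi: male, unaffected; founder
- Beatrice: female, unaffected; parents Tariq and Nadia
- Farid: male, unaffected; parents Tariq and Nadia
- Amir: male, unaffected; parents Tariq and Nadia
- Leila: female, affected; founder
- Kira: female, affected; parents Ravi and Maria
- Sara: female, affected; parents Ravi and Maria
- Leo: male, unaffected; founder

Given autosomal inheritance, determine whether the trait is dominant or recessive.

dominant

Ivan and Hannah are both affected yet have an unaffected child Nadia. Under a recessive model two affected parents are homozygous and every child would be affected, so the trait cannot be recessive.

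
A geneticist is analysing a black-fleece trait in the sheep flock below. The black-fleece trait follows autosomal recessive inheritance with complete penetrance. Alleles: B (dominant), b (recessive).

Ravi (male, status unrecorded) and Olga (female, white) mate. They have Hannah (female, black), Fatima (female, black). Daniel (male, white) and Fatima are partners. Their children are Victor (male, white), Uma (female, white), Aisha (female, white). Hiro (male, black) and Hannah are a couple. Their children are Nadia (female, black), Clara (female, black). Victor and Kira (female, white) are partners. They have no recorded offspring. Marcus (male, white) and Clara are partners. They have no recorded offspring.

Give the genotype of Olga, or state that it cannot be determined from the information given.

From phenotype alone, Olga is BB or Bb.
Olga is white so carries B and passed b to Hannah (bb), so Olga is Bb.

Bb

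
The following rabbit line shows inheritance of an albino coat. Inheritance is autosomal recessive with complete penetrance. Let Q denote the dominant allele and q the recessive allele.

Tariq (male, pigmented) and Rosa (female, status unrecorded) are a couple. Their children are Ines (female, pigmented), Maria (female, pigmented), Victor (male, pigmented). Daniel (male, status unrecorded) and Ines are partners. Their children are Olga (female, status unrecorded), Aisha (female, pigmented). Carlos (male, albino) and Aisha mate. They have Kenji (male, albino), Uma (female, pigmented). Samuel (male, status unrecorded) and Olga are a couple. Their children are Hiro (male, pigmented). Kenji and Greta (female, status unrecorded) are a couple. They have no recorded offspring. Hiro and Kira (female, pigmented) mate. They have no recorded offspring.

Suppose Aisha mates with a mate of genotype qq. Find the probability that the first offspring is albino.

Aisha is pigmented so carries Q and passed q to Kenji (qq), so Aisha is Qq.
The cross gives 1/2 Qq : 1/2 qq, so P(offspring is albino) = 1/2.

1/2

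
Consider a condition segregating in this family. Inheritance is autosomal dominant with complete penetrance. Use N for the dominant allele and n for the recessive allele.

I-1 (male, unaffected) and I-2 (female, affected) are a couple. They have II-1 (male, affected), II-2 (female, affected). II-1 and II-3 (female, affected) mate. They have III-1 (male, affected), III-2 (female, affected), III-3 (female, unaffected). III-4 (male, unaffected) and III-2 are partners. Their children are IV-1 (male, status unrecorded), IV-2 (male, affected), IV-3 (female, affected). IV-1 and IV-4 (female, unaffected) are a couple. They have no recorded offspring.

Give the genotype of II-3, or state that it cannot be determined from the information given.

From phenotype alone, II-3 is NN or Nn.
II-3 is affected so carries N and passed n to III-3 (nn), so II-3 is Nn.

Nn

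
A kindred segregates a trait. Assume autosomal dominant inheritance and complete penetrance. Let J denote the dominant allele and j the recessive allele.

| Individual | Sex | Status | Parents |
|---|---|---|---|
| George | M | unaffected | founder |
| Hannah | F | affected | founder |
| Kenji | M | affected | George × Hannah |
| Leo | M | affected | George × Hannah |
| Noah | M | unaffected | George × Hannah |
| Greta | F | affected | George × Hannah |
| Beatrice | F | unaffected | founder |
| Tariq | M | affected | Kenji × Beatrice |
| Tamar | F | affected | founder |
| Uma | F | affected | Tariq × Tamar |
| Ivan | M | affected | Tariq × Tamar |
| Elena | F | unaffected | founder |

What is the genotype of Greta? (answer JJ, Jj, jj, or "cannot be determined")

Jj

From phenotype alone, Greta is JJ or Jj.
Greta is affected so carries J and received j from George (jj), so Greta is Jj.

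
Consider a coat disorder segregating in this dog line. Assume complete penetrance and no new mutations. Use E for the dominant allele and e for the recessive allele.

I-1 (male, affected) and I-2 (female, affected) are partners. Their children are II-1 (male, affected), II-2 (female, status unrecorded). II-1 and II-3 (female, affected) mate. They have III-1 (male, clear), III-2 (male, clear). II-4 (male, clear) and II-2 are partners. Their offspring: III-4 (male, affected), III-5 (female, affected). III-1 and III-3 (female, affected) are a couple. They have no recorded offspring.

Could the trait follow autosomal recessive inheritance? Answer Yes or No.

Under autosomal recessive, III-1 (clear, male) cannot arise from II-1 (affected) × II-3 (affected).

No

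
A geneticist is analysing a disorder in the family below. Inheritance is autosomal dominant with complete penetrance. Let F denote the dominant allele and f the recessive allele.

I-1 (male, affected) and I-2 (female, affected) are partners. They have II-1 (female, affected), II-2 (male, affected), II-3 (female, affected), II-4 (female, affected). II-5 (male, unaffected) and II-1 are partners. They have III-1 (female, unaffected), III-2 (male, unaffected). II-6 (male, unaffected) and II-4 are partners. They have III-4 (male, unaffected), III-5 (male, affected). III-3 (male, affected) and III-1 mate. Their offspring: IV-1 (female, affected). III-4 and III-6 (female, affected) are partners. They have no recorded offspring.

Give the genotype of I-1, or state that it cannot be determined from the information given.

cannot be determined

I-1's phenotype allows FF or Ff, and no parent or child forces a single allele at both positions; consistent genotype assignments exist with I-1 as FF or Ff.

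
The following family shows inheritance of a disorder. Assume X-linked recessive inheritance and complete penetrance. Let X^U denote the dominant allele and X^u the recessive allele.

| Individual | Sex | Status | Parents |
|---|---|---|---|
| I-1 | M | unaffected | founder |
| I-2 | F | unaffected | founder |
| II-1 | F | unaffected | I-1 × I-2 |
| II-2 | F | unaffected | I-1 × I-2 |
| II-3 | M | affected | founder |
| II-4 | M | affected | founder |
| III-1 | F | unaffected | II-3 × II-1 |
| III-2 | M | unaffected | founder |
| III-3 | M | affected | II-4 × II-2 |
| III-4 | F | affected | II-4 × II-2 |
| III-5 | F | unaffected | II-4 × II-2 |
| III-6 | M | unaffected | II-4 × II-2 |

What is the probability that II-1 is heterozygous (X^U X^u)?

I-1 is unaffected, so I-1 is X^U Y.
I-2 is unaffected so carries U and passed u to II-2 (X^U X^u, whose U came from I-1), so I-2 is X^U X^u.
Their cross gives offspring ratios 1/2 X^U X^U : 1/2 X^U X^u. Conditioning on II-1 being unaffected, P(X^U X^u) = 1/2 / 1 = 1/2 before taking II-1's own offspring into account.
II-3 is affected, so II-3 is X^u Y.
Now use II-1's offspring. Probability of each recorded status — unaffected daughter III-1: 1/2 if II-1 is X^U X^u, 1 if X^U X^U.
Bayes: P(X^U X^u) = 1/2·1/2 / (1/2·1/2 + 1/2·1) = 1/3.

1/3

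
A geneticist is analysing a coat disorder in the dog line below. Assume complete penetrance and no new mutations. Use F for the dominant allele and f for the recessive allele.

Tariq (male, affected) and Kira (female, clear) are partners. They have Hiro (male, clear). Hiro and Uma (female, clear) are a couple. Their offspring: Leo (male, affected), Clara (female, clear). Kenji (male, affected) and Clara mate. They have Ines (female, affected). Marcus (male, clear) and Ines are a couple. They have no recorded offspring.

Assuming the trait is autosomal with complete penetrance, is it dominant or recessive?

Hiro and Uma are both clear yet have an affected child Leo. Under dominance, an affected child requires at least one affected parent, so the trait cannot be dominant.

recessive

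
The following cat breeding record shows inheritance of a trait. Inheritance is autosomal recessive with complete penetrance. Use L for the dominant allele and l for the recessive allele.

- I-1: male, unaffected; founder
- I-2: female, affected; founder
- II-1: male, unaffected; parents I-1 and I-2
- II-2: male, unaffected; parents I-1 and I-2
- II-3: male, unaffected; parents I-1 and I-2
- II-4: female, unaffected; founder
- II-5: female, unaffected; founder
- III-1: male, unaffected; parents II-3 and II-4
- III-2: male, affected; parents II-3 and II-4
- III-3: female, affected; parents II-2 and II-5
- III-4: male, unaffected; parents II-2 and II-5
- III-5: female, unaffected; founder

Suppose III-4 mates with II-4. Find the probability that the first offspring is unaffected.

5/6

II-2 is unaffected so carries L and received l from I-2 (ll), so II-2 is Ll.
II-5 is unaffected so carries L and passed l to III-3 (ll), so II-5 is Ll.
III-4 is an unaffected offspring of II-2 (Ll) × II-5 (Ll), whose cross gives 1/4 LL : 1/2 Ll : 1/4 ll; conditioning on being unaffected, III-4 is LL with probability 1/3, Ll with probability 2/3.
II-4 is unaffected so carries L and passed l to III-2 (ll), so II-4 is Ll.
Summing over parental genotype combinations, P(offspring is unaffected) = 1/3·1 + 2/3·3/4 = 5/6.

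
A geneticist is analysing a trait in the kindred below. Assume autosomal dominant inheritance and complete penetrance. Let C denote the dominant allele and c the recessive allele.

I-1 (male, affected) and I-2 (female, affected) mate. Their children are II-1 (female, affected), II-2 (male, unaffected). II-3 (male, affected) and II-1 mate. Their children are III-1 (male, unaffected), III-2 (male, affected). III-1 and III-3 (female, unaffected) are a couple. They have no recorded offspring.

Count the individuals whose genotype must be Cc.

4

Obligate heterozygotes: I-1 is affected so carries C and passed c to II-2 (cc), so I-1 is Cc; I-2 is affected so carries C and passed c to II-2 (cc), so I-2 is Cc; II-1 is affected so carries C and passed c to III-1 (cc), so II-1 is Cc; II-3 is affected so carries C and passed c to III-1 (cc), so II-3 is Cc.
Every other individual is either homozygous by phenotype or has at least one consistent homozygous assignment, so the count is 4.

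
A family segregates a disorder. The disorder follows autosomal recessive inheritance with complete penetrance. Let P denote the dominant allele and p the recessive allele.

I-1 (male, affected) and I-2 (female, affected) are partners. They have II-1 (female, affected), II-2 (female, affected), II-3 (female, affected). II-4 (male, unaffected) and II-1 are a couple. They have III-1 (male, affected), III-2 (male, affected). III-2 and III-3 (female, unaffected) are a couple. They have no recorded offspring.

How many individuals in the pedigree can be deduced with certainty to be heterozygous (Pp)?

Obligate heterozygotes: II-4 is unaffected so carries P and passed p to III-1 (pp), so II-4 is Pp.
Every other individual is either homozygous by phenotype or has at least one consistent homozygous assignment, so the count is 1.

1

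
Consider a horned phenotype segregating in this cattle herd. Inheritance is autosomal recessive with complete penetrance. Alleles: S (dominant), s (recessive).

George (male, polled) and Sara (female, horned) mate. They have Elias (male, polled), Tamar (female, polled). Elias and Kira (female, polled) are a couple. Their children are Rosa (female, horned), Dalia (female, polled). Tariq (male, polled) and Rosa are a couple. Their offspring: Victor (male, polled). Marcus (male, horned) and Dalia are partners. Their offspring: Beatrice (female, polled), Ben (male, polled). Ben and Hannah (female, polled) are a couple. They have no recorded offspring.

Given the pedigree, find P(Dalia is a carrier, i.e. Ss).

Elias is polled so carries S and received s from Sara (ss), so Elias is Ss.
Kira is polled so carries S and passed s to Rosa (ss), so Kira is Ss.
Their cross gives offspring ratios 1/4 SS : 1/2 Ss : 1/4 ss. Conditioning on Dalia being polled, P(Ss) = 1/2 / 3/4 = 2/3 before taking Dalia's own offspring into account.
Marcus is horned, so Marcus is ss.
Now use Dalia's offspring. Probability of each recorded status — polled daughter Beatrice: 1/2 if Dalia is Ss, 1 if SS; polled son Ben: 1/2 if Dalia is Ss, 1 if SS.
Bayes: P(Ss) = 2/3·1/4 / (2/3·1/4 + 1/3·1) = 1/3.

1/3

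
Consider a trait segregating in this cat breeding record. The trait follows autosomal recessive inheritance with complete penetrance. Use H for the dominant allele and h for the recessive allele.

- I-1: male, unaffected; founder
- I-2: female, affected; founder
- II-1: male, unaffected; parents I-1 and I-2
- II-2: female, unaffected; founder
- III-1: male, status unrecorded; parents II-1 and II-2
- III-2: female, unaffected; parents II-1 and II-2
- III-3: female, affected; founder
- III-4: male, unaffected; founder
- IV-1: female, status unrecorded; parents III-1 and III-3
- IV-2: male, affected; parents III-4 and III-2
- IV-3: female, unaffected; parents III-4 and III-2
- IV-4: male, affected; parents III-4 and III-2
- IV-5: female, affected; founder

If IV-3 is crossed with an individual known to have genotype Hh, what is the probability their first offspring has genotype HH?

III-4 is unaffected so carries H and passed h to IV-2 (hh), so III-4 is Hh.
III-2 is unaffected so carries H and passed h to IV-2 (hh), so III-2 is Hh.
IV-3 is an unaffected offspring of III-4 (Hh) × III-2 (Hh), whose cross gives 1/4 HH : 1/2 Hh : 1/4 hh; conditioning on being unaffected, IV-3 is HH with probability 1/3, Hh with probability 2/3.
Summing over parental genotype combinations, P(offspring has genotype HH) = 1/3·1/2 + 2/3·1/4 = 1/3.

1/3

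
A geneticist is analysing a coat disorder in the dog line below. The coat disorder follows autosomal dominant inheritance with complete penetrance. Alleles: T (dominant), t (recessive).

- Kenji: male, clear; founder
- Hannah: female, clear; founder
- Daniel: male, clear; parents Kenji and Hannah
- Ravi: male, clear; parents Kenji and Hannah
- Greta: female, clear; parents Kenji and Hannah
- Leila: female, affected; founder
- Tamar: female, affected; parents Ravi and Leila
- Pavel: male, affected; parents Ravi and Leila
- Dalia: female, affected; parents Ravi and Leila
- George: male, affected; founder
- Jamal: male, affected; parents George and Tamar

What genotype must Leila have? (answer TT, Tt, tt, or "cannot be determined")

cannot be determined

Leila's phenotype allows TT or Tt, and no parent or child forces a single allele at both positions; consistent genotype assignments exist with Leila as TT or Tt.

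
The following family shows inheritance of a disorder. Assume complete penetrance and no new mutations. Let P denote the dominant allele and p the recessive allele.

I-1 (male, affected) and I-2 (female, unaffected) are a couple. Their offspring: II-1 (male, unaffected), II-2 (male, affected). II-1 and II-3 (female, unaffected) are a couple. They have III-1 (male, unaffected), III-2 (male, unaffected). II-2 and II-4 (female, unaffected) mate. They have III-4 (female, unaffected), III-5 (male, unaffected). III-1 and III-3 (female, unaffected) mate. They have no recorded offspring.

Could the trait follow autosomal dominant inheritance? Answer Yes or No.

A consistent assignment under autosomal dominant exists: I-1 Pp, I-2 pp, II-1 pp, II-2 Pp, II-3 pp, II-4 pp, III-1 pp, III-2 pp, III-3 pp, III-4 pp, III-5 pp.
In this assignment every recorded phenotype matches its genotype and every non-founder's genotype is obtainable from its parents' genotypes, so the pedigree is consistent.

Yes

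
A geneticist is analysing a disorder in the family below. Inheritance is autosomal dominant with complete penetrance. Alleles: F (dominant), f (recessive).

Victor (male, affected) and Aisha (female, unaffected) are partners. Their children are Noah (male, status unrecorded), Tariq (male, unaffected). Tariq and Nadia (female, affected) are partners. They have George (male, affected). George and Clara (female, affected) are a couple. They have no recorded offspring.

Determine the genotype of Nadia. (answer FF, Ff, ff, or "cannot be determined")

cannot be determined

Nadia's phenotype allows FF or Ff, and no parent or child forces a single allele at both positions; consistent genotype assignments exist with Nadia as FF or Ff.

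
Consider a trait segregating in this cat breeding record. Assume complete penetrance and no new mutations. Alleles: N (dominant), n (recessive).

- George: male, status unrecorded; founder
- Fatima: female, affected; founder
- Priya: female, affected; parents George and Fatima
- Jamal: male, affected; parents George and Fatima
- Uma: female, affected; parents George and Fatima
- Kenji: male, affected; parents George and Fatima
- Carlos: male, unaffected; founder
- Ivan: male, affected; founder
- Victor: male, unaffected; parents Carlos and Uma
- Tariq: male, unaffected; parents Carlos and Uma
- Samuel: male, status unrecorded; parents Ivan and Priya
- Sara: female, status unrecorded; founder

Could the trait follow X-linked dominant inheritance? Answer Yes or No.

A consistent assignment under X-linked dominant exists: George X^N Y, Fatima X^N X^n, Priya X^N X^N, Jamal X^N Y, Uma X^N X^n, Kenji X^N Y, Carlos X^n Y, Ivan X^N Y, Victor X^n Y, Tariq X^n Y, Samuel X^N Y, Sara X^N X^N.
In this assignment every recorded phenotype matches its genotype and every non-founder's genotype is obtainable from its parents' genotypes, so the pedigree is consistent.

Yes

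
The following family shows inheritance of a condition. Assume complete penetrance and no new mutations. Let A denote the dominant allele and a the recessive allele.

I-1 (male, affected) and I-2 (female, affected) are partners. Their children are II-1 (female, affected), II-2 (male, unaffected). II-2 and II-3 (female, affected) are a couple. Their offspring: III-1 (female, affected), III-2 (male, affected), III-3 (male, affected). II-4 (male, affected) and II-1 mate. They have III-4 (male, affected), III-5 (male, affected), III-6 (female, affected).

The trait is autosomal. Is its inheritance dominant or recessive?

dominant

I-1 and I-2 are both affected yet have an unaffected child II-2. Under a recessive model two affected parents are homozygous and every child would be affected, so the trait cannot be recessive.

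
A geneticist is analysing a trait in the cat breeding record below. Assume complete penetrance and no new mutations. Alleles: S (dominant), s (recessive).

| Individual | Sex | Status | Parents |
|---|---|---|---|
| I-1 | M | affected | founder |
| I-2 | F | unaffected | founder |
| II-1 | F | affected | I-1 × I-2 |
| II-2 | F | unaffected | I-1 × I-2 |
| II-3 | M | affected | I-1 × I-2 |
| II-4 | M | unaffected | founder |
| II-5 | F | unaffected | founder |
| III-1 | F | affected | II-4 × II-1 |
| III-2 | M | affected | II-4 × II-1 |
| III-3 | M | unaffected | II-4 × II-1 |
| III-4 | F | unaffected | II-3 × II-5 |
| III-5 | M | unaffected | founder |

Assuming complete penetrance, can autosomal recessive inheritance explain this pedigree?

Yes

A consistent assignment under autosomal recessive exists: I-1 ss, I-2 Ss, II-1 ss, II-2 Ss, II-3 ss, II-4 Ss, II-5 SS, III-1 ss, III-2 ss, III-3 Ss, III-4 Ss, III-5 SS.
In this assignment every recorded phenotype matches its genotype and every non-founder's genotype is obtainable from its parents' genotypes, so the pedigree is consistent.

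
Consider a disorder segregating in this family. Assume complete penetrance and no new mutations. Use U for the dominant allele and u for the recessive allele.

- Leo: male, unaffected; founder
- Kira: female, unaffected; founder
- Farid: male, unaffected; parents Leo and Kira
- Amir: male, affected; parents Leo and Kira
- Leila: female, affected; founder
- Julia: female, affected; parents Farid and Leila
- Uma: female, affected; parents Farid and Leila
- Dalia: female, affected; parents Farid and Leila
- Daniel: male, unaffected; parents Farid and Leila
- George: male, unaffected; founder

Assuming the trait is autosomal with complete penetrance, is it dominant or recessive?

Leo and Kira are both unaffected yet have an affected child Amir. Under dominance, an affected child requires at least one affected parent, so the trait cannot be dominant.

recessive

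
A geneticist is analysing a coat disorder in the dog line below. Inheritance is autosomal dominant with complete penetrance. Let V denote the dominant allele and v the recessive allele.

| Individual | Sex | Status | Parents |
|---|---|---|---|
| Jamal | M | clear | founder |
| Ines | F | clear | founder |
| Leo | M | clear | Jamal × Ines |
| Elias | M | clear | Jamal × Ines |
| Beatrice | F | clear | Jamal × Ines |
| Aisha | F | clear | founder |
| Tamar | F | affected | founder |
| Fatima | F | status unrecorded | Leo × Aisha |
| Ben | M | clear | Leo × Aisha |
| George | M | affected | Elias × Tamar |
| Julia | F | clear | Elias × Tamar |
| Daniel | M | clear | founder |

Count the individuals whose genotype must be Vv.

Obligate heterozygotes: Tamar is affected so carries V and passed v to Julia (vv), so Tamar is Vv; George is affected so carries V and received v from Elias (vv), so George is Vv.
Every other individual is either homozygous by phenotype or has at least one consistent homozygous assignment, so the count is 2.

2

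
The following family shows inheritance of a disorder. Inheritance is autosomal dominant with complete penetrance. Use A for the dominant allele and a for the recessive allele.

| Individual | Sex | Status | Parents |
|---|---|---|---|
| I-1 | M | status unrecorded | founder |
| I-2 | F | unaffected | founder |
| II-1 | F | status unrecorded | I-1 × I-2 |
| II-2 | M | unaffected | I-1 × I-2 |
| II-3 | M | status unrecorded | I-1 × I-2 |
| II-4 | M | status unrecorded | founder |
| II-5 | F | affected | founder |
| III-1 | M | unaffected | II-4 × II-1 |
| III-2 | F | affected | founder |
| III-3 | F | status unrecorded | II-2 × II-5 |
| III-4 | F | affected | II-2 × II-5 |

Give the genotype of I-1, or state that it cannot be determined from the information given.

cannot be determined

I-1's phenotype is unrecorded, and no parent or child forces a single allele at both positions; consistent genotype assignments exist with I-1 as Aa or aa.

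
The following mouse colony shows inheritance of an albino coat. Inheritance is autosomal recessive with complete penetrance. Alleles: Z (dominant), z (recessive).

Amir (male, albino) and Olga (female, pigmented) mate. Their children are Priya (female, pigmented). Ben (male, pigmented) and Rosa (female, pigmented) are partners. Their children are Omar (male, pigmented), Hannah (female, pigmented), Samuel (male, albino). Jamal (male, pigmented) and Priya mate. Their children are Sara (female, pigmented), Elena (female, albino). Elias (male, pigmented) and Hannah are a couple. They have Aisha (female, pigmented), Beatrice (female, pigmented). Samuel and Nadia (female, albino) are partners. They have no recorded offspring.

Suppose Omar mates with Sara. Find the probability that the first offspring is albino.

Ben is pigmented so carries Z and passed z to Samuel (zz), so Ben is Zz.
Rosa is pigmented so carries Z and passed z to Samuel (zz), so Rosa is Zz.
Omar is a pigmented offspring of Ben (Zz) × Rosa (Zz), whose cross gives 1/4 ZZ : 1/2 Zz : 1/4 zz; conditioning on being pigmented, Omar is ZZ with probability 1/3, Zz with probability 2/3.
Jamal is pigmented so carries Z and passed z to Elena (zz), so Jamal is Zz.
Priya is pigmented so carries Z and received z from Amir (zz), so Priya is Zz.
Sara is a pigmented offspring of Jamal (Zz) × Priya (Zz), whose cross gives 1/4 ZZ : 1/2 Zz : 1/4 zz; conditioning on being pigmented, Sara is ZZ with probability 1/3, Zz with probability 2/3.
Summing over parental genotype combinations, P(offspring is albino) = 4/9·1/4 = 1/9.

1/9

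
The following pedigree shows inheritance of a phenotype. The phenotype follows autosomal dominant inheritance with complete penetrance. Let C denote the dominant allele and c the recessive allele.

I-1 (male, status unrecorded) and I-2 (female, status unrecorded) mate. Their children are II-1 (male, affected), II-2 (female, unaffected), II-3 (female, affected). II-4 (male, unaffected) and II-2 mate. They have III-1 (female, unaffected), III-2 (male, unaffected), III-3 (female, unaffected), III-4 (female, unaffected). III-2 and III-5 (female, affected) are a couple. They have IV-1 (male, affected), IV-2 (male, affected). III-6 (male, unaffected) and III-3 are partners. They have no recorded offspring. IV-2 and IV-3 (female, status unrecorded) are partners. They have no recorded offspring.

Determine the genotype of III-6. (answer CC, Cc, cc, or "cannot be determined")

III-6 is unaffected, so III-6 is cc.

cc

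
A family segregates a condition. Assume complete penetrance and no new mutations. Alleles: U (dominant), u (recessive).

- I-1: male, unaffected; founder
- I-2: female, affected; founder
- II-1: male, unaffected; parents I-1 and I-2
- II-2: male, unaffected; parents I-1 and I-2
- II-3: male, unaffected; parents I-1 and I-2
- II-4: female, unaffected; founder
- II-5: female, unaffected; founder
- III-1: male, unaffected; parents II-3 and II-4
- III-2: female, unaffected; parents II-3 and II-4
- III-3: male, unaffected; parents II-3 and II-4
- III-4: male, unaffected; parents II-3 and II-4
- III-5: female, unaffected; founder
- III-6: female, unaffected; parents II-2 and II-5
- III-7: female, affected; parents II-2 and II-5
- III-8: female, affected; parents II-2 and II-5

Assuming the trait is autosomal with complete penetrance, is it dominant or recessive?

II-2 and II-5 are both unaffected yet have an affected child III-7. Under dominance, an affected child requires at least one affected parent, so the trait cannot be dominant.

recessive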